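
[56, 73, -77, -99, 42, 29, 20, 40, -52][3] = -99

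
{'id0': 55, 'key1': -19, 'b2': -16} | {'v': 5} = {'id0': 55, 'key1': -19, 'b2': -16, 'v': 5}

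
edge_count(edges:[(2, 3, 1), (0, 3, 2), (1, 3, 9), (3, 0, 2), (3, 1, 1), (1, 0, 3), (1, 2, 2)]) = 7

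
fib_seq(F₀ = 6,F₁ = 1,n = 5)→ F_2 = F_1 + F_0 = 7
F_3 = F_2 + F_1 = 8
F_4 = F_3 + F_2 = 15
= [6, 1, 7, 8, 15]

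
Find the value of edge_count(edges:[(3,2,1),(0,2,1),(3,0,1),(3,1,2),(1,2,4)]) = 5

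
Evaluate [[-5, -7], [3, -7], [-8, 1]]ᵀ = [[-5, 3, -8], [-7, -7, 1]]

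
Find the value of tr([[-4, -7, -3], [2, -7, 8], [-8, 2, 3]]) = diagonal: (-4) + (-7) + 3
= -8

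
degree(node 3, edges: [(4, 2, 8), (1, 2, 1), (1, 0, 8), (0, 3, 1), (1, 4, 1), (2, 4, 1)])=incident: (0,3)
= 1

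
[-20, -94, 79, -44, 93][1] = -94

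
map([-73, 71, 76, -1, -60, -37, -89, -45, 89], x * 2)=-73*2=-146, 71*2=142, 76*2=152, -1*2=-2, -60*2=-120, -37*2=-74, -89*2=-178, -45*2=-90, 89*2=178
= [-146, 142, 152, -2, -120, -74, -178, -90, 178]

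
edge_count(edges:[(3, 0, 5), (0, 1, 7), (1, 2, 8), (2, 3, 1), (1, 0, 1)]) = 5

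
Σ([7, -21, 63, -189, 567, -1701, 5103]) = 3829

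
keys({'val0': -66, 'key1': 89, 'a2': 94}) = ['val0', 'key1', 'a2']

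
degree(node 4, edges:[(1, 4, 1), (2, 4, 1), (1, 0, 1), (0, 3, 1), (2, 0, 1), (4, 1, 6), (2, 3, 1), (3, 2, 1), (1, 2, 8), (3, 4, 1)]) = incident: (1,4), (2,4), (4,1), (3,4)
= 4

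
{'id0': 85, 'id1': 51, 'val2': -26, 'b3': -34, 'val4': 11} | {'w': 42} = {'id0': 85, 'id1': 51, 'val2': -26, 'b3': -34, 'val4': 11, 'w': 42}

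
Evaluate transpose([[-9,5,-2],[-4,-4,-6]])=[[-9, -4], [5, -4], [-2, -6]]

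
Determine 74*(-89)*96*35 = -22128960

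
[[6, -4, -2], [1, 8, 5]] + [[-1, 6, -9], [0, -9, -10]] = [[5, 2, -11], [1, -1, -5]]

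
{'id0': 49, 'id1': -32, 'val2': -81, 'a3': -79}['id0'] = 49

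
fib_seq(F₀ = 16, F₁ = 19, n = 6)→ F_2 = F_1 + F_0 = 35
F_3 = F_2 + F_1 = 54
F_4 = F_3 + F_2 = 89
...
= [16, 19, 35, 54, 89, 143]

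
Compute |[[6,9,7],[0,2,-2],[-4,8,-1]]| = (1)*(6)*det([[2, -2], [8, -1]]) + (-1)*(9)*det([[0, -2], [-4, -1]]) + (1)*(7)*det([[0, 2], [-4, 8]])
= 84 + 72 + 56
= 212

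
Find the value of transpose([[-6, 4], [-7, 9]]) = [[-6, -7], [4, 9]]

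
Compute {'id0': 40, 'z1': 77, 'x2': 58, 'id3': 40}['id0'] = 40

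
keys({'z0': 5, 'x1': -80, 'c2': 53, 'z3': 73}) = ['z0', 'x1', 'c2', 'z3']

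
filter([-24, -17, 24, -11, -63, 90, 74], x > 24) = [90, 74]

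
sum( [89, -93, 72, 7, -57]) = 89 + (-93) + 72 + 7 + (-57)
= 18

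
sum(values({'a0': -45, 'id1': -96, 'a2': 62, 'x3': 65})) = -14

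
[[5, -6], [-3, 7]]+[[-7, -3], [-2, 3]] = [[-2, -9], [-5, 10]]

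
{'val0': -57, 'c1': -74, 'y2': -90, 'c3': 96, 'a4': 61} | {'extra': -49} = {'val0': -57, 'c1': -74, 'y2': -90, 'c3': 96, 'a4': 61, 'extra': -49}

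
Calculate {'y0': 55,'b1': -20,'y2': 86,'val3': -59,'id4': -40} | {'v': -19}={'y0': 55, 'b1': -20, 'y2': 86, 'val3': -59, 'id4': -40, 'v': -19}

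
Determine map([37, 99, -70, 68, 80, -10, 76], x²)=(37)²=1369, (99)²=9801, (-70)²=4900, (68)²=4624, (80)²=6400, (-10)²=100, (76)²=5776
= [1369, 9801, 4900, 4624, 6400, 100, 5776]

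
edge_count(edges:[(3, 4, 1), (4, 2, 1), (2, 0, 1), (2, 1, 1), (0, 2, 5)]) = 5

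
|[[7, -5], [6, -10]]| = -40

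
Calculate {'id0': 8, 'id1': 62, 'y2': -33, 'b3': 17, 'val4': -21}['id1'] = 62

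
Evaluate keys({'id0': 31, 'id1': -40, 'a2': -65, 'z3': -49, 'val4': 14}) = ['id0', 'id1', 'a2', 'z3', 'val4']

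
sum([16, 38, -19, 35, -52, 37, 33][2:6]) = 1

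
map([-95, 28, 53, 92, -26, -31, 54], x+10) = [-85, 38, 63, 102, -16, -21, 64]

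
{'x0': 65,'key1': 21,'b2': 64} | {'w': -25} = {'x0': 65, 'key1': 21, 'b2': 64, 'w': -25}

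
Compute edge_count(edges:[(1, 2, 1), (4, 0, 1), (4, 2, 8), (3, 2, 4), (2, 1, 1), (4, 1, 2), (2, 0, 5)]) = 7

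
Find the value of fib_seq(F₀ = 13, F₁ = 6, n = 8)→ [13, 6, 19, 25, 44, 69, 113, 182]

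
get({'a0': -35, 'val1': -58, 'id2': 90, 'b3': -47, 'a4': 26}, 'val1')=-58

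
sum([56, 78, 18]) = 152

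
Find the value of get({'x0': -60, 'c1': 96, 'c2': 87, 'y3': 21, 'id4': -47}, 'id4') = -47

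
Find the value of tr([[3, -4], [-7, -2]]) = diagonal: 3 + (-2)
= 1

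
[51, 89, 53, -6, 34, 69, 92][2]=53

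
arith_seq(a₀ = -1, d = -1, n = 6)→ a_0 = -1 + 0*-1 = -1
a_1 = -1 + 1*-1 = -2
a_2 = -1 + 2*-1 = -3
...
= [-1, -2, -3, -4, -5, -6]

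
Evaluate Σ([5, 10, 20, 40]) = 5 + 10 + 20 + 40
= 75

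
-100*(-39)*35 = 136500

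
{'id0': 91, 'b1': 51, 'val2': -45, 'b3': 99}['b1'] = 51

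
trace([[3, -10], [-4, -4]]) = -1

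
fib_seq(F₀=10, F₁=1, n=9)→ F_2 = F_1 + F_0 = 11
F_3 = F_2 + F_1 = 12
F_4 = F_3 + F_2 = 23
...
= [10, 1, 11, 12, 23, 35, 58, 93, 151]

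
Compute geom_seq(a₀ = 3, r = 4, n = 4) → [3, 12, 48, 192]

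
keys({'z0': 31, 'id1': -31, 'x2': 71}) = ['z0', 'id1', 'x2']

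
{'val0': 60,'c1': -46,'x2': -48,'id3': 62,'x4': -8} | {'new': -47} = {'val0': 60, 'c1': -46, 'x2': -48, 'id3': 62, 'x4': -8, 'new': -47}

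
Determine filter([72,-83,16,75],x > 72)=keep x where x > 72: 72✗, -83✗, 16✗, 75✓
= [75]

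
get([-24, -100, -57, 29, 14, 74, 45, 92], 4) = 14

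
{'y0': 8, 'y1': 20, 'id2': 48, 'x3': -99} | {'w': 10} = {'y0': 8, 'y1': 20, 'id2': 48, 'x3': -99, 'w': 10}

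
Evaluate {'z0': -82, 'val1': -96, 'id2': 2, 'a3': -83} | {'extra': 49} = {'z0': -82, 'val1': -96, 'id2': 2, 'a3': -83, 'extra': 49}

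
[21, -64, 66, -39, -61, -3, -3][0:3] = [21, -64, 66]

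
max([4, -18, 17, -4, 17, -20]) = 17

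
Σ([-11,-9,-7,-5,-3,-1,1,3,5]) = (-11) + (-9) + (-7) + (-5) + (-3) + (-1) + 1 + 3 + 5
= -27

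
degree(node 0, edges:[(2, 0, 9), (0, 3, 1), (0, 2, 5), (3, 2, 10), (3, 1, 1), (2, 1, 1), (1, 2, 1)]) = incident: (2,0), (0,3), (0,2)
= 3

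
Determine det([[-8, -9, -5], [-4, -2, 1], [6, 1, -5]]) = (1)*(-8)*det([[-2, 1], [1, -5]]) + (-1)*(-9)*det([[-4, 1], [6, -5]]) + (1)*(-5)*det([[-4, -2], [6, 1]])
= -72 + 126 + -40
= 14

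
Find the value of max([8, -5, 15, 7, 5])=15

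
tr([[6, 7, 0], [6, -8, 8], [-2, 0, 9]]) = diagonal: 6 + (-8) + 9
= 7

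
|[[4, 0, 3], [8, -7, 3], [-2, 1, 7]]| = -226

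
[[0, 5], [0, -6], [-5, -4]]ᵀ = [[0, 0, -5], [5, -6, -4]]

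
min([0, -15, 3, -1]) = -15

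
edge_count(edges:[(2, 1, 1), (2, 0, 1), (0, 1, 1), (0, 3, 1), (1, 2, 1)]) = 5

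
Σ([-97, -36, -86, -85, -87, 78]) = (-97) + (-36) + (-86) + (-85) + (-87) + 78
= -313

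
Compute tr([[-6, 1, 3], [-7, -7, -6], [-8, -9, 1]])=diagonal: (-6) + (-7) + 1
= -12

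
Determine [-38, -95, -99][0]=-38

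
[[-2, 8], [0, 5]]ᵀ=[[-2, 0], [8, 5]]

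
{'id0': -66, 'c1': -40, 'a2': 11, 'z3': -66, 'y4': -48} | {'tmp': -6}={'id0': -66, 'c1': -40, 'a2': 11, 'z3': -66, 'y4': -48, 'tmp': -6}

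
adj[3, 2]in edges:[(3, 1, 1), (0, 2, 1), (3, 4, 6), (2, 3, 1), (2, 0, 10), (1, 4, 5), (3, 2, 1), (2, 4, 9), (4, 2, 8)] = 1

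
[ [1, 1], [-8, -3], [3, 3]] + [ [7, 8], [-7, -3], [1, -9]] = [[8, 9], [-15, -6], [4, -6]]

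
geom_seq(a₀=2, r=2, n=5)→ a_0 = 2*2^0 = 2
a_1 = 2*2^1 = 4
a_2 = 2*2^2 = 8
...
= [2, 4, 8, 16, 32]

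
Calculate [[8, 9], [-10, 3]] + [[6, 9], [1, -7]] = [[14, 18], [-9, -4]]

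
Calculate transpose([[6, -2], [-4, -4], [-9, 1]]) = [[6, -4, -9], [-2, -4, 1]]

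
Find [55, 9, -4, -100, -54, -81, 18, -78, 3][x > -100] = [55, 9, -4, -54, -81, 18, -78, 3]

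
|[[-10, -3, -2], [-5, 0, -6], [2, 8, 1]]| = (1)*(-10)*det([[0, -6], [8, 1]]) + (-1)*(-3)*det([[-5, -6], [2, 1]]) + (1)*(-2)*det([[-5, 0], [2, 8]])
= -480 + 21 + 80
= -379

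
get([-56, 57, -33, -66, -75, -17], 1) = 57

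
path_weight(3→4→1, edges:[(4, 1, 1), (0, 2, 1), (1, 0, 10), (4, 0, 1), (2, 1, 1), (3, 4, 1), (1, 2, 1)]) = w(3→4)=1 + w(4→1)=1
= 2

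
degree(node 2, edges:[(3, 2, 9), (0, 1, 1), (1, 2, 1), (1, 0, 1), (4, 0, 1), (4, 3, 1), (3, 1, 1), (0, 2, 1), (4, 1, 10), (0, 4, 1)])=3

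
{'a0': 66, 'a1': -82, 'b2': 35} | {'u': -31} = {'a0': 66, 'a1': -82, 'b2': 35, 'u': -31}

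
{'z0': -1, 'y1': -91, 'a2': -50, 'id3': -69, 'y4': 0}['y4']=0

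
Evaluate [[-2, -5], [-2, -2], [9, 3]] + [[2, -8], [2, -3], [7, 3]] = [[0, -13], [0, -5], [16, 6]]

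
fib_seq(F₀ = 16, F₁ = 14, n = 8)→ [16, 14, 30, 44, 74, 118, 192, 310]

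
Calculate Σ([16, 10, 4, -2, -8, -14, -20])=-14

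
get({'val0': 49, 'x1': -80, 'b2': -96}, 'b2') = -96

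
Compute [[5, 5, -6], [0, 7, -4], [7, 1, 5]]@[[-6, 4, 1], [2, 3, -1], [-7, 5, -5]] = C[0][0] = (5)*(-6) + (5)*(2) + (-6)*(-7) = 22
C[0][1] = (5)*(4) + (5)*(3) + (-6)*(5) = 5
C[0][2] = (5)*(1) + (5)*(-1) + (-6)*(-5) = 30
C[1][0] = (0)*(-6) + (7)*(2) + (-4)*(-7) = 42
C[1][1] = (0)*(4) + (7)*(3) + (-4)*(5) = 1
C[1][2] = (0)*(1) + (7)*(-1) + (-4)*(-5) = 13
... (3 more cells)
= [[22, 5, 30], [42, 1, 13], [-75, 56, -19]]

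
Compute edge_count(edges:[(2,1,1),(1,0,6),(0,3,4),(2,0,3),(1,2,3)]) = 5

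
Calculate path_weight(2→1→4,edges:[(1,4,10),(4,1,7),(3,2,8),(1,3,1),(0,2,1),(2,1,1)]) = w(2→1)=1 + w(1→4)=10
= 11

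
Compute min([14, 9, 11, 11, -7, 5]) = -7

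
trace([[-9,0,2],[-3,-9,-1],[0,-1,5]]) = -13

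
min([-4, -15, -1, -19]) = -19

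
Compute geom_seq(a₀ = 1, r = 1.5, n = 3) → a_0 = 1*1.5^0 = 1.0
a_1 = 1*1.5^1 = 1.5
a_2 = 1*1.5^2 = 2.25
= [1.0, 1.5, 2.25]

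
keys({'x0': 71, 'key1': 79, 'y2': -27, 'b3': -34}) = ['x0', 'key1', 'y2', 'b3']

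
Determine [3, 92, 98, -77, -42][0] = 3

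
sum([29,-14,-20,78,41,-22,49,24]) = 29 + (-14) + (-20) + 78 + 41 + (-22) + 49 + 24
= 165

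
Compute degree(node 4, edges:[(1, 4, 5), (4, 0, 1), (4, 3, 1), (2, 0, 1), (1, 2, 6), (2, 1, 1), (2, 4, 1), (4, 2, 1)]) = incident: (1,4), (4,0), (4,3), (2,4), (4,2)
= 5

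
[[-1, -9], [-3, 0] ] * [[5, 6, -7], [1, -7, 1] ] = C[0][0] = (-1)*(5) + (-9)*(1) = -14
C[0][1] = (-1)*(6) + (-9)*(-7) = 57
C[0][2] = (-1)*(-7) + (-9)*(1) = -2
C[1][0] = (-3)*(5) + (0)*(1) = -15
C[1][1] = (-3)*(6) + (0)*(-7) = -18
C[1][2] = (-3)*(-7) + (0)*(1) = 21
= [[-14, 57, -2], [-15, -18, 21]]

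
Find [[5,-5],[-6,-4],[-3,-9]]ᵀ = [[5, -6, -3], [-5, -4, -9]]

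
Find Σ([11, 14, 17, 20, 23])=85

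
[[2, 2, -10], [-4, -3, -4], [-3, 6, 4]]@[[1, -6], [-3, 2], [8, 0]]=[[-84, -8], [-27, 18], [11, 30]]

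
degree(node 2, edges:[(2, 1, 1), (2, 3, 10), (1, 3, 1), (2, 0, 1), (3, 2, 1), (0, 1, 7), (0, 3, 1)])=incident: (2,1), (2,3), (2,0), (3,2)
= 4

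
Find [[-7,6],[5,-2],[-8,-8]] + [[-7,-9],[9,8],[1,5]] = [[-14, -3], [14, 6], [-7, -3]]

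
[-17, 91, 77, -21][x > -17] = keep x where x > -17: -17✗, 91✓, 77✓, -21✗
= [91, 77]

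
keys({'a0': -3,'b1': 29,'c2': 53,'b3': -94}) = ['a0', 'b1', 'c2', 'b3']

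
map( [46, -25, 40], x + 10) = 46+10=56, -25+10=-15, 40+10=50
= [56, -15, 50]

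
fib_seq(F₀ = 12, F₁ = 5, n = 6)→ F_2 = F_1 + F_0 = 17
F_3 = F_2 + F_1 = 22
F_4 = F_3 + F_2 = 39
...
= [12, 5, 17, 22, 39, 61]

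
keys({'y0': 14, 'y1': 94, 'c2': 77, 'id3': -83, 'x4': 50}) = ['y0', 'y1', 'c2', 'id3', 'x4']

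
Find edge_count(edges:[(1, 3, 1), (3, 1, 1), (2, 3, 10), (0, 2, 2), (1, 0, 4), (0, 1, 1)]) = 6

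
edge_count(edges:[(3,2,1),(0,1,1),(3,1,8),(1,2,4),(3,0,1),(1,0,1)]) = 6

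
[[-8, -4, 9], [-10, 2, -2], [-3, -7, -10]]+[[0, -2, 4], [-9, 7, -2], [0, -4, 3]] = [[-8, -6, 13], [-19, 9, -4], [-3, -11, -7]]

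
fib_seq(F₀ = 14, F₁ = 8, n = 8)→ [14, 8, 22, 30, 52, 82, 134, 216]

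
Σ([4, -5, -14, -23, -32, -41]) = -111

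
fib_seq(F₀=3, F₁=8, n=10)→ [3, 8, 11, 19, 30, 49, 79, 128, 207, 335]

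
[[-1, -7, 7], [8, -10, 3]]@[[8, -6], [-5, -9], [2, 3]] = [[41, 90], [120, 51]]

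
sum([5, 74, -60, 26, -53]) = -8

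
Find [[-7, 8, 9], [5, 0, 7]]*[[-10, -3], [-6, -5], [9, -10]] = [[103, -109], [13, -85]]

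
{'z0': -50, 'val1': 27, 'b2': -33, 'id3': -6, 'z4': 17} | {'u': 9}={'z0': -50, 'val1': 27, 'b2': -33, 'id3': -6, 'z4': 17, 'u': 9}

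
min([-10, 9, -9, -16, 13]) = -16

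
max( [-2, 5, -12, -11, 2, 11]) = 11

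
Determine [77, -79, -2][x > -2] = [77]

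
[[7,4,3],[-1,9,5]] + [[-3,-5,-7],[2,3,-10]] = [[4, -1, -4], [1, 12, -5]]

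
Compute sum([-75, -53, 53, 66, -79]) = -88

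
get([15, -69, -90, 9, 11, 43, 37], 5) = 43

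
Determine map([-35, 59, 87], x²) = (-35)²=1225, (59)²=3481, (87)²=7569
= [1225, 3481, 7569]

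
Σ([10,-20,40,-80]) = -50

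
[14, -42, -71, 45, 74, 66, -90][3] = 45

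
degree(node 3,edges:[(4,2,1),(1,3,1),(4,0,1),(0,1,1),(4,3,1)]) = 2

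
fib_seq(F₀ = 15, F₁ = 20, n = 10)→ [15, 20, 35, 55, 90, 145, 235, 380, 615, 995]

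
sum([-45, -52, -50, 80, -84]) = (-45) + (-52) + (-50) + 80 + (-84)
= -151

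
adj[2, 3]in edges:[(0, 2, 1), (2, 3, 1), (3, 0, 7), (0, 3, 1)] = 1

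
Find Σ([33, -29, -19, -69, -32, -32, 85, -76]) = 33 + (-29) + (-19) + (-69) + (-32) + (-32) + 85 + (-76)
= -139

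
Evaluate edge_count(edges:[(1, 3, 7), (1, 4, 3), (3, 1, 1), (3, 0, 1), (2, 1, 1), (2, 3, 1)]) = 6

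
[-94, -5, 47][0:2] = [-94, -5]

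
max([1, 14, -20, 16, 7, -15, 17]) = 17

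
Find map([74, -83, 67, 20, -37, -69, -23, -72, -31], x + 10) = 74+10=84, -83+10=-73, 67+10=77, 20+10=30, -37+10=-27, -69+10=-59, -23+10=-13, -72+10=-62, -31+10=-21
= [84, -73, 77, 30, -27, -59, -13, -62, -21]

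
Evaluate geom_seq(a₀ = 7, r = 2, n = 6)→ [7, 14, 28, 56, 112, 224]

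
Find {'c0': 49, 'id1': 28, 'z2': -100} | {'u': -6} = {'c0': 49, 'id1': 28, 'z2': -100, 'u': -6}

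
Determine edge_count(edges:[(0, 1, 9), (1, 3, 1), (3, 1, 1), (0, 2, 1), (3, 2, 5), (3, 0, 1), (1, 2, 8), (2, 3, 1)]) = 8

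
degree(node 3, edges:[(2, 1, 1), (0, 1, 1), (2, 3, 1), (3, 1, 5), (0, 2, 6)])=incident: (2,3), (3,1)
= 2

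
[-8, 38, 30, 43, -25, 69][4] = -25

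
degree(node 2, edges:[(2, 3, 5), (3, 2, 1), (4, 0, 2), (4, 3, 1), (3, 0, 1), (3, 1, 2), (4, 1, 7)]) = incident: (2,3), (3,2)
= 2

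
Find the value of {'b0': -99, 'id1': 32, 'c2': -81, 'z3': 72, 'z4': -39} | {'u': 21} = {'b0': -99, 'id1': 32, 'c2': -81, 'z3': 72, 'z4': -39, 'u': 21}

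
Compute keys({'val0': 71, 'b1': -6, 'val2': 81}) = ['val0', 'b1', 'val2']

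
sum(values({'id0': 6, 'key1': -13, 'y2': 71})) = 6 + (-13) + 71
= 64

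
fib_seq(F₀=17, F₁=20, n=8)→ F_2 = F_1 + F_0 = 37
F_3 = F_2 + F_1 = 57
F_4 = F_3 + F_2 = 94
...
= [17, 20, 37, 57, 94, 151, 245, 396]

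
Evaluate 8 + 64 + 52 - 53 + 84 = 155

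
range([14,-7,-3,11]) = 21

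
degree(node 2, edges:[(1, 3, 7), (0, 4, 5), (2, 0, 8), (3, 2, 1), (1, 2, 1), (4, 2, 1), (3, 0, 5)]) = incident: (2,0), (3,2), (1,2), (4,2)
= 4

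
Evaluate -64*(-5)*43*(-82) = -1128320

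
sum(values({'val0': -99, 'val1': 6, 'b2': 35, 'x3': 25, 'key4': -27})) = -60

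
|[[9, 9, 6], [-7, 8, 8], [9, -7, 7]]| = 1959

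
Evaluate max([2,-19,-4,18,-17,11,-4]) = 18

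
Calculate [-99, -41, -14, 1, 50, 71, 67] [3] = 1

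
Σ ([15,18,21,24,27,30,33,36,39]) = 243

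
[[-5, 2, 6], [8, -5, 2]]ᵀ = [[-5, 8], [2, -5], [6, 2]]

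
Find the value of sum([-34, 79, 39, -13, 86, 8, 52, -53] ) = (-34) + 79 + 39 + (-13) + 86 + 8 + 52 + (-53)
= 164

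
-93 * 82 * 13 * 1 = -99138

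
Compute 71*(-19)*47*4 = -253612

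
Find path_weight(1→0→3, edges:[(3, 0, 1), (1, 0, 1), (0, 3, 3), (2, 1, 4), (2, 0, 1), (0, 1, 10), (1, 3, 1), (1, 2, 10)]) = w(1→0)=1 + w(0→3)=3
= 4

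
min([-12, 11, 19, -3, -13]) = -13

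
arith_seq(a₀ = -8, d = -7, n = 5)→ [-8, -15, -22, -29, -36]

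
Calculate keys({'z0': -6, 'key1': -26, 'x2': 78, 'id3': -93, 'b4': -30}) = ['z0', 'key1', 'x2', 'id3', 'b4']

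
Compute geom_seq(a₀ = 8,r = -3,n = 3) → [8, -24, 72]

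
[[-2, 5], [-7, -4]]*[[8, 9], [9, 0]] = C[0][0] = (-2)*(8) + (5)*(9) = 29
C[0][1] = (-2)*(9) + (5)*(0) = -18
C[1][0] = (-7)*(8) + (-4)*(9) = -92
C[1][1] = (-7)*(9) + (-4)*(0) = -63
= [[29, -18], [-92, -63]]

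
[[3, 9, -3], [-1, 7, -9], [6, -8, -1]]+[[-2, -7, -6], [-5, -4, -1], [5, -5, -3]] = [[1, 2, -9], [-6, 3, -10], [11, -13, -4]]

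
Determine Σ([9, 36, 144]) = 9 + 36 + 144
= 189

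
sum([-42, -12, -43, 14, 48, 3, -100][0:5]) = slice → [-42, -12, -43, 14, 48]
(-42) + (-12) + (-43) + 14 + 48
= -35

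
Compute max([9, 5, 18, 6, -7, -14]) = 18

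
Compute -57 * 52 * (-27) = 80028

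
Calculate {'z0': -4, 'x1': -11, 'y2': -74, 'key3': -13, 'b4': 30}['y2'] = -74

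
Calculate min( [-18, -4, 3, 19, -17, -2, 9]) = -18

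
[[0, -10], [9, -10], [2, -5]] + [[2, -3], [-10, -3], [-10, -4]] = [[2, -13], [-1, -13], [-8, -9]]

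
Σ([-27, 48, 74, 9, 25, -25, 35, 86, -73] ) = (-27) + 48 + 74 + 9 + 25 + (-25) + 35 + 86 + (-73)
= 152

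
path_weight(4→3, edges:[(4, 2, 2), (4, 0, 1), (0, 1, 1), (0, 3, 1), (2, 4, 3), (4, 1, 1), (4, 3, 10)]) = 10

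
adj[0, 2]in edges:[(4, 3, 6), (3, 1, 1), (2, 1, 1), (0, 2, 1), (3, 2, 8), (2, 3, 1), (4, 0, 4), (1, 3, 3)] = 1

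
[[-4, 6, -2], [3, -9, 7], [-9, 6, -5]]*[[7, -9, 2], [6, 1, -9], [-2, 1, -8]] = C[0][0] = (-4)*(7) + (6)*(6) + (-2)*(-2) = 12
C[0][1] = (-4)*(-9) + (6)*(1) + (-2)*(1) = 40
C[0][2] = (-4)*(2) + (6)*(-9) + (-2)*(-8) = -46
C[1][0] = (3)*(7) + (-9)*(6) + (7)*(-2) = -47
C[1][1] = (3)*(-9) + (-9)*(1) + (7)*(1) = -29
C[1][2] = (3)*(2) + (-9)*(-9) + (7)*(-8) = 31
... (3 more cells)
= [[12, 40, -46], [-47, -29, 31], [-17, 82, -32]]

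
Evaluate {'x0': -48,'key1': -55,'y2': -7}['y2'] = -7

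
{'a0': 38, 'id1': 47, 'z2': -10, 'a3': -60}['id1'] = 47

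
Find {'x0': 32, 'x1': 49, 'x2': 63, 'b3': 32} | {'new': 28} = {'x0': 32, 'x1': 49, 'x2': 63, 'b3': 32, 'new': 28}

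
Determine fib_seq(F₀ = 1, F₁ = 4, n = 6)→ [1, 4, 5, 9, 14, 23]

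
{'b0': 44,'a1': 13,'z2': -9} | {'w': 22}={'b0': 44, 'a1': 13, 'z2': -9, 'w': 22}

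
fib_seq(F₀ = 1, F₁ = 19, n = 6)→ F_2 = F_1 + F_0 = 20
F_3 = F_2 + F_1 = 39
F_4 = F_3 + F_2 = 59
...
= [1, 19, 20, 39, 59, 98]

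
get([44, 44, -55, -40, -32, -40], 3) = -40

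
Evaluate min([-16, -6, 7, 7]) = -16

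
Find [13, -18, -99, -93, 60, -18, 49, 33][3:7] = [-93, 60, -18, 49]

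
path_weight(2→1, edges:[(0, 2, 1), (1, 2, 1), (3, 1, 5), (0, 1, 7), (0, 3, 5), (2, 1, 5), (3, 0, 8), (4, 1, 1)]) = 5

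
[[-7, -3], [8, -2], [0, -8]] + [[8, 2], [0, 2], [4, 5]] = [[1, -1], [8, 0], [4, -3]]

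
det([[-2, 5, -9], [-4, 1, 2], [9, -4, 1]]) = (1)*(-2)*det([[1, 2], [-4, 1]]) + (-1)*(5)*det([[-4, 2], [9, 1]]) + (1)*(-9)*det([[-4, 1], [9, -4]])
= -18 + 110 + -63
= 29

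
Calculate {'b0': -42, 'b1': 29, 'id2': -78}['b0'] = -42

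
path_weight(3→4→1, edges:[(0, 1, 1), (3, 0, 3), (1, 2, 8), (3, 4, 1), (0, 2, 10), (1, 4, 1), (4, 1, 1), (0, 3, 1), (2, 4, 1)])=w(3→4)=1 + w(4→1)=1
= 2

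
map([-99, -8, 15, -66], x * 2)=-99*2=-198, -8*2=-16, 15*2=30, -66*2=-132
= [-198, -16, 30, -132]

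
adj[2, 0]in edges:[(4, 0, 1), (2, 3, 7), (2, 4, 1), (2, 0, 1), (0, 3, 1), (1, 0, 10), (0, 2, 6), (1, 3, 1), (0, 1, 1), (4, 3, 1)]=1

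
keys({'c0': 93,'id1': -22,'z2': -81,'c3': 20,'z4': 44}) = ['c0', 'id1', 'z2', 'c3', 'z4']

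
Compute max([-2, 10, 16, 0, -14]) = 16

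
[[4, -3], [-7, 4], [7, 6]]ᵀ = [[4, -7, 7], [-3, 4, 6]]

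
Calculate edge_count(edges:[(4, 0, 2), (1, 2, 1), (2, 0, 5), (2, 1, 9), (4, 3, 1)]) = 5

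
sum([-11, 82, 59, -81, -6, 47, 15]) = 105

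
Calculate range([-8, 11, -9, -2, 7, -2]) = 20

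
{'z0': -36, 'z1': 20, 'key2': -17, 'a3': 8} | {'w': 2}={'z0': -36, 'z1': 20, 'key2': -17, 'a3': 8, 'w': 2}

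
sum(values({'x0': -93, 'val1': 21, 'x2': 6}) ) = (-93) + 21 + 6
= -66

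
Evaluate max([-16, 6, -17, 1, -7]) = 6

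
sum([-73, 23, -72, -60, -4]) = -186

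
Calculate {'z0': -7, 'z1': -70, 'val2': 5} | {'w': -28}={'z0': -7, 'z1': -70, 'val2': 5, 'w': -28}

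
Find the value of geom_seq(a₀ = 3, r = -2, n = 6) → [3, -6, 12, -24, 48, -96]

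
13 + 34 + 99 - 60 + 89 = 175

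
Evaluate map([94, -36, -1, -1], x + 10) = 94+10=104, -36+10=-26, -1+10=9, -1+10=9
= [104, -26, 9, 9]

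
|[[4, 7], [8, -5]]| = (4)*(-5) - (7)*(8)
= -76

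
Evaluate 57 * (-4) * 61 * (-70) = 973560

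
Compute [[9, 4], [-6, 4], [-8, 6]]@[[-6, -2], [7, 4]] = C[0][0] = (9)*(-6) + (4)*(7) = -26
C[0][1] = (9)*(-2) + (4)*(4) = -2
C[1][0] = (-6)*(-6) + (4)*(7) = 64
C[1][1] = (-6)*(-2) + (4)*(4) = 28
C[2][0] = (-8)*(-6) + (6)*(7) = 90
C[2][1] = (-8)*(-2) + (6)*(4) = 40
= [[-26, -2], [64, 28], [90, 40]]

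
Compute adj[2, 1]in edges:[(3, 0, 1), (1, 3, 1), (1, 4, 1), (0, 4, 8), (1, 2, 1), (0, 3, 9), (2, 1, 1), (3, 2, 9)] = 1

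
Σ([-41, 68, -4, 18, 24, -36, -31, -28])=-30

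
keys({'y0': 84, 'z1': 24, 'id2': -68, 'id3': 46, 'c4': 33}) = ['y0', 'z1', 'id2', 'id3', 'c4']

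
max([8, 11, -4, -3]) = 11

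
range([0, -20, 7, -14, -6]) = 27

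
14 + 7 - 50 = -29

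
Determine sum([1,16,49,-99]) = 1 + 16 + 49 + (-99)
= -33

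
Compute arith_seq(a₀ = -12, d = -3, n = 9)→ [-12, -15, -18, -21, -24, -27, -30, -33, -36]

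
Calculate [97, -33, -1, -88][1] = -33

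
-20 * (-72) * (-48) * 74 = -5114880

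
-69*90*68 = -422280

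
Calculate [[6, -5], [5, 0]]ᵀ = [[6, 5], [-5, 0]]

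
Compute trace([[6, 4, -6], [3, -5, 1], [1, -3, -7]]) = -6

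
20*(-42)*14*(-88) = 1034880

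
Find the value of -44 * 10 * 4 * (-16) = 28160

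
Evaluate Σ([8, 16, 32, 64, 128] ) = 248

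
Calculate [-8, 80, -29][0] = -8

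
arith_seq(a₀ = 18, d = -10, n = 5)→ a_0 = 18 + 0*-10 = 18
a_1 = 18 + 1*-10 = 8
a_2 = 18 + 2*-10 = -2
...
= [18, 8, -2, -12, -22]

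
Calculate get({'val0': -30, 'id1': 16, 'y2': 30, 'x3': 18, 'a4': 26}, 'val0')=-30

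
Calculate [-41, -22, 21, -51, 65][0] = -41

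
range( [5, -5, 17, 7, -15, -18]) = 35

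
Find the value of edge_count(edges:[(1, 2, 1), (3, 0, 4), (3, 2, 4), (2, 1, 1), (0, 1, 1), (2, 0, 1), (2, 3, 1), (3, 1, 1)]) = 8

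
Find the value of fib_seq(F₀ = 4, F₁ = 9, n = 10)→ F_2 = F_1 + F_0 = 13
F_3 = F_2 + F_1 = 22
F_4 = F_3 + F_2 = 35
...
= [4, 9, 13, 22, 35, 57, 92, 149, 241, 390]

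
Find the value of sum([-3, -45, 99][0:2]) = -48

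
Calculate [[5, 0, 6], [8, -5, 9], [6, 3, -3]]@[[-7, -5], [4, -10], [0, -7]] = [[-35, -67], [-76, -53], [-30, -39]]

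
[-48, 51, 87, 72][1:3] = [51, 87]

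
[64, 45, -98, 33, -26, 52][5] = 52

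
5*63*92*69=1999620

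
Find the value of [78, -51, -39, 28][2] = -39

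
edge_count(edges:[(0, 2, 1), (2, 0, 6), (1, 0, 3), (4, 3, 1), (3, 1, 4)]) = 5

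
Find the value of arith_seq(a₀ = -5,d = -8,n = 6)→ [-5, -13, -21, -29, -37, -45]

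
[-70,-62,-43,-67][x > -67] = [-62, -43]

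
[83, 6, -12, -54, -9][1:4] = [6, -12, -54]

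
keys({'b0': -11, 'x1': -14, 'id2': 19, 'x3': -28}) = ['b0', 'x1', 'id2', 'x3']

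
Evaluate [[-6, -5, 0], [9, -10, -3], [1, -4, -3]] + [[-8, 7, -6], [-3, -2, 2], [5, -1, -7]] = [[-14, 2, -6], [6, -12, -1], [6, -5, -10]]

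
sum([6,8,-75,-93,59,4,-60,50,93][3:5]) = slice → [-93, 59]
(-93) + 59
= -34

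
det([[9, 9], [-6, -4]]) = (9)*(-4) - (9)*(-6)
= 18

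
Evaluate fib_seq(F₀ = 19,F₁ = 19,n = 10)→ [19, 19, 38, 57, 95, 152, 247, 399, 646, 1045]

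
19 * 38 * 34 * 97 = 2381156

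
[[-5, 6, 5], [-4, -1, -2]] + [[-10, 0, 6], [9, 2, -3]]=[[-15, 6, 11], [5, 1, -5]]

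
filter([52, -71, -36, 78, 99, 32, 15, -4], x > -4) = [52, 78, 99, 32, 15]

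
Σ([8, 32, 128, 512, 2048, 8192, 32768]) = 43688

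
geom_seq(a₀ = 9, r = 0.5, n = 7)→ [9.0, 4.5, 2.25, 1.125, 0.5625, 0.28125, 0.140625]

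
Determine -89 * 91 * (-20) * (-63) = -10204740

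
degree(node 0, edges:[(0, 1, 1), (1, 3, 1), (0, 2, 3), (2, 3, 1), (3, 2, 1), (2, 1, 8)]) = incident: (0,1), (0,2)
= 2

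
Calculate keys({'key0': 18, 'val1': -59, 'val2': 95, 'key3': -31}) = ['key0', 'val1', 'val2', 'key3']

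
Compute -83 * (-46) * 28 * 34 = 3634736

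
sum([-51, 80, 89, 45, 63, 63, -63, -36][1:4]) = 214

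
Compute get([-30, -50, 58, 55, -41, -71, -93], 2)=58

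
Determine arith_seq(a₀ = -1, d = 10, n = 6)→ a_0 = -1 + 0*10 = -1
a_1 = -1 + 1*10 = 9
a_2 = -1 + 2*10 = 19
...
= [-1, 9, 19, 29, 39, 49]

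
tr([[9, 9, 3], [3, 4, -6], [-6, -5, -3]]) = diagonal: 9 + 4 + (-3)
= 10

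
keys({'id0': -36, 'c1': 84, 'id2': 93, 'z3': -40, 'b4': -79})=['id0', 'c1', 'id2', 'z3', 'b4']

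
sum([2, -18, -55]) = 2 + (-18) + (-55)
= -71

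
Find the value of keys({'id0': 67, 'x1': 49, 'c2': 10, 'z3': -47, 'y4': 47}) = ['id0', 'x1', 'c2', 'z3', 'y4']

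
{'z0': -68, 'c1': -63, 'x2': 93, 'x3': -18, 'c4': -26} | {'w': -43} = {'z0': -68, 'c1': -63, 'x2': 93, 'x3': -18, 'c4': -26, 'w': -43}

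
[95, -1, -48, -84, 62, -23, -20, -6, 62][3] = -84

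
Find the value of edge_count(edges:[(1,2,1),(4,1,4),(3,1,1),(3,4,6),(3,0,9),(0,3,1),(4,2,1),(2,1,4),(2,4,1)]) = 9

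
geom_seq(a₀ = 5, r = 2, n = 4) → a_0 = 5*2^0 = 5
a_1 = 5*2^1 = 10
a_2 = 5*2^2 = 20
...
= [5, 10, 20, 40]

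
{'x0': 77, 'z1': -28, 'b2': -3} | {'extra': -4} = {'x0': 77, 'z1': -28, 'b2': -3, 'extra': -4}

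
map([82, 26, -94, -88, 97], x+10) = [92, 36, -84, -78, 107]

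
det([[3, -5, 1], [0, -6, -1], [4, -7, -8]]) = (1)*(3)*det([[-6, -1], [-7, -8]]) + (-1)*(-5)*det([[0, -1], [4, -8]]) + (1)*(1)*det([[0, -6], [4, -7]])
= 123 + 20 + 24
= 167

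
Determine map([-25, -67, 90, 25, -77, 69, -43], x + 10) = [-15, -57, 100, 35, -67, 79, -33]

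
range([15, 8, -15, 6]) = 30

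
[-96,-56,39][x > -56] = keep x where x > -56: -96✗, -56✗, 39✓
= [39]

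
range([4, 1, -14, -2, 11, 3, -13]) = 25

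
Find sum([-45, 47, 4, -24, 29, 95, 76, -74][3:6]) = 100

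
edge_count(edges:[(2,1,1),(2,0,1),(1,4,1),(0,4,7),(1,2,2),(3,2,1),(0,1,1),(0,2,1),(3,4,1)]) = 9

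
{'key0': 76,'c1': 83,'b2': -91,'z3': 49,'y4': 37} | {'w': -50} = {'key0': 76, 'c1': 83, 'b2': -91, 'z3': 49, 'y4': 37, 'w': -50}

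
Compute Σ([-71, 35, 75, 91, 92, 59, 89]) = 370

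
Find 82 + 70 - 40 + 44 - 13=143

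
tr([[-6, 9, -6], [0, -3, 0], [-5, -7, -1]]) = -10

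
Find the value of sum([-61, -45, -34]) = (-61) + (-45) + (-34)
= -140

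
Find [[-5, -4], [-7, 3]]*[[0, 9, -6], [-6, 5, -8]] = C[0][0] = (-5)*(0) + (-4)*(-6) = 24
C[0][1] = (-5)*(9) + (-4)*(5) = -65
C[0][2] = (-5)*(-6) + (-4)*(-8) = 62
C[1][0] = (-7)*(0) + (3)*(-6) = -18
C[1][1] = (-7)*(9) + (3)*(5) = -48
C[1][2] = (-7)*(-6) + (3)*(-8) = 18
= [[24, -65, 62], [-18, -48, 18]]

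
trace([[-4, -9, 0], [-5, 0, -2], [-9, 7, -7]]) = diagonal: (-4) + 0 + (-7)
= -11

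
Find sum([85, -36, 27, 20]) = 96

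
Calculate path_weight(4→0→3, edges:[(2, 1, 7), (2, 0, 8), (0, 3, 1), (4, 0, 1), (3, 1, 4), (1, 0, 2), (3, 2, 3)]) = 2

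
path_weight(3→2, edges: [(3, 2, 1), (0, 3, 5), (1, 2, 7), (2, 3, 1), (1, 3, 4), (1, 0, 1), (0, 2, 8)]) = 1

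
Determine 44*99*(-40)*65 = -11325600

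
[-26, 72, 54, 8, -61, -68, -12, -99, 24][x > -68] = [-26, 72, 54, 8, -61, -12, 24]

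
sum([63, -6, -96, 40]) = 1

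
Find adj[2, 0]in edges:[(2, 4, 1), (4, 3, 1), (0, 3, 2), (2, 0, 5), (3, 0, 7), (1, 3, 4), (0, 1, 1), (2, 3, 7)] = 5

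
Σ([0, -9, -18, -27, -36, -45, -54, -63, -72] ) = 0 + (-9) + (-18) + (-27) + (-36) + (-45) + (-54) + (-63) + (-72)
= -324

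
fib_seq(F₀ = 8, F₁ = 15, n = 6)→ F_2 = F_1 + F_0 = 23
F_3 = F_2 + F_1 = 38
F_4 = F_3 + F_2 = 61
...
= [8, 15, 23, 38, 61, 99]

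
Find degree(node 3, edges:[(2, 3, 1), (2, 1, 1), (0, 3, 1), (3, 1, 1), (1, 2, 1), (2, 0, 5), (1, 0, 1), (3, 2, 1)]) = 4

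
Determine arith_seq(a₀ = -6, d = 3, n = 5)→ a_0 = -6 + 0*3 = -6
a_1 = -6 + 1*3 = -3
a_2 = -6 + 2*3 = 0
...
= [-6, -3, 0, 3, 6]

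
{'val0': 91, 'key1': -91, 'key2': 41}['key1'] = -91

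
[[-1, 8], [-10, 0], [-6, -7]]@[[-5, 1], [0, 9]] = C[0][0] = (-1)*(-5) + (8)*(0) = 5
C[0][1] = (-1)*(1) + (8)*(9) = 71
C[1][0] = (-10)*(-5) + (0)*(0) = 50
C[1][1] = (-10)*(1) + (0)*(9) = -10
C[2][0] = (-6)*(-5) + (-7)*(0) = 30
C[2][1] = (-6)*(1) + (-7)*(9) = -69
= [[5, 71], [50, -10], [30, -69]]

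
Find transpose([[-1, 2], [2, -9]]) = [[-1, 2], [2, -9]]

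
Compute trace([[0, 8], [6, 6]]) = 6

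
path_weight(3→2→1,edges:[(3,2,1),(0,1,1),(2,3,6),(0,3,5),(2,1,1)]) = w(3→2)=1 + w(2→1)=1
= 2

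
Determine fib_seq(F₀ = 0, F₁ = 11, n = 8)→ [0, 11, 11, 22, 33, 55, 88, 143]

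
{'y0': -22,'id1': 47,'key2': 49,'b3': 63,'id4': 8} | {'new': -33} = {'y0': -22, 'id1': 47, 'key2': 49, 'b3': 63, 'id4': 8, 'new': -33}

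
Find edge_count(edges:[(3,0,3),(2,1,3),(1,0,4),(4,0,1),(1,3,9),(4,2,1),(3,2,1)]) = 7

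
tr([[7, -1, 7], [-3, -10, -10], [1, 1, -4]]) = -7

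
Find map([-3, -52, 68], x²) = (-3)²=9, (-52)²=2704, (68)²=4624
= [9, 2704, 4624]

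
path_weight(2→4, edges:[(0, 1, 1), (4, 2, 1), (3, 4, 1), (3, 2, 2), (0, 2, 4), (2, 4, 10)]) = 10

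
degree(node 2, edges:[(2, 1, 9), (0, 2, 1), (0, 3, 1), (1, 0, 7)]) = incident: (2,1), (0,2)
= 2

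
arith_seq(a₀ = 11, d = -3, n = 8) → a_0 = 11 + 0*-3 = 11
a_1 = 11 + 1*-3 = 8
a_2 = 11 + 2*-3 = 5
...
= [11, 8, 5, 2, -1, -4, -7, -10]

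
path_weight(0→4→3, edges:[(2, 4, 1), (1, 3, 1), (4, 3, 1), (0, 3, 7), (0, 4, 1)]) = 2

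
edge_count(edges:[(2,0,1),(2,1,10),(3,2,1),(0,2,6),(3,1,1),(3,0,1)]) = 6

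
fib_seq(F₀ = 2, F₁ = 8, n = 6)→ F_2 = F_1 + F_0 = 10
F_3 = F_2 + F_1 = 18
F_4 = F_3 + F_2 = 28
...
= [2, 8, 10, 18, 28, 46]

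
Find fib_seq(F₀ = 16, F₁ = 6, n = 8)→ F_2 = F_1 + F_0 = 22
F_3 = F_2 + F_1 = 28
F_4 = F_3 + F_2 = 50
...
= [16, 6, 22, 28, 50, 78, 128, 206]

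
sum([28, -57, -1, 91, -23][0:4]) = slice → [28, -57, -1, 91]
28 + (-57) + (-1) + 91
= 61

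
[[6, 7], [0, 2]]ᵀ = [[6, 0], [7, 2]]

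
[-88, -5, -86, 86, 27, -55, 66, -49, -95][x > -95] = keep x where x > -95: -88✓, -5✓, -86✓, 86✓, 27✓, -55✓, 66✓, -49✓, -95✗
= [-88, -5, -86, 86, 27, -55, 66, -49]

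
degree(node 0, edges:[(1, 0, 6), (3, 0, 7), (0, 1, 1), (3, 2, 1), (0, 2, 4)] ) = incident: (1,0), (3,0), (0,1), (0,2)
= 4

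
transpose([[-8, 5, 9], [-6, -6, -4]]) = [[-8, -6], [5, -6], [9, -4]]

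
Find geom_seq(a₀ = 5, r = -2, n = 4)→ a_0 = 5*(-2)^0 = 5
a_1 = 5*(-2)^1 = -10
a_2 = 5*(-2)^2 = 20
...
= [5, -10, 20, -40]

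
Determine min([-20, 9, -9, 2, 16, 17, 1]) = -20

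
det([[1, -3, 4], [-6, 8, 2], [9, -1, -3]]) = -286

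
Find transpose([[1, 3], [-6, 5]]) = [[1, -6], [3, 5]]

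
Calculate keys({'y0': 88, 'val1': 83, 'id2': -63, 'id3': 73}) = ['y0', 'val1', 'id2', 'id3']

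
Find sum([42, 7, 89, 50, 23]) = 211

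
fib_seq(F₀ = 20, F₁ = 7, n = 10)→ F_2 = F_1 + F_0 = 27
F_3 = F_2 + F_1 = 34
F_4 = F_3 + F_2 = 61
...
= [20, 7, 27, 34, 61, 95, 156, 251, 407, 658]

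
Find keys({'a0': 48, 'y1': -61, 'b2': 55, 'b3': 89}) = ['a0', 'y1', 'b2', 'b3']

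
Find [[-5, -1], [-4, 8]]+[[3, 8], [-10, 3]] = [[-2, 7], [-14, 11]]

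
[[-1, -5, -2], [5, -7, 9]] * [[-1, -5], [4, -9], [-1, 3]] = [[-17, 44], [-42, 65]]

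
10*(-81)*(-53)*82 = 3520260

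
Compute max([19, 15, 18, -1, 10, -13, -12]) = 19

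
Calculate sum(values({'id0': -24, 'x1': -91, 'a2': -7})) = -122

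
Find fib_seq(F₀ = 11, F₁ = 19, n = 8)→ [11, 19, 30, 49, 79, 128, 207, 335]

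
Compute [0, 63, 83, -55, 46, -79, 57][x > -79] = [0, 63, 83, -55, 46, 57]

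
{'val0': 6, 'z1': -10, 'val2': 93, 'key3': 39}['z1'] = -10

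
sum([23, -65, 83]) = 41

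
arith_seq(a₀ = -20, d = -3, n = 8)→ a_0 = -20 + 0*-3 = -20
a_1 = -20 + 1*-3 = -23
a_2 = -20 + 2*-3 = -26
...
= [-20, -23, -26, -29, -32, -35, -38, -41]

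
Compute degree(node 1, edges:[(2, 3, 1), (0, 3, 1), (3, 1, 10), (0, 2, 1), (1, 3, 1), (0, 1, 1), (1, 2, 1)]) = incident: (3,1), (1,3), (0,1), (1,2)
= 4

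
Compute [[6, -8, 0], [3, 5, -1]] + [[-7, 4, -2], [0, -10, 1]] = [[-1, -4, -2], [3, -5, 0]]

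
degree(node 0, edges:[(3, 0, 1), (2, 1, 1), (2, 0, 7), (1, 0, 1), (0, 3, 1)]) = incident: (3,0), (2,0), (1,0), (0,3)
= 4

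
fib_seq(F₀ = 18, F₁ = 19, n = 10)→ [18, 19, 37, 56, 93, 149, 242, 391, 633, 1024]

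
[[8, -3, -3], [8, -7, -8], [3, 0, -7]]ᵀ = [[8, 8, 3], [-3, -7, 0], [-3, -8, -7]]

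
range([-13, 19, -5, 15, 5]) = 32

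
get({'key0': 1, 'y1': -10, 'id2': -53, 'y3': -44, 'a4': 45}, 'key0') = 1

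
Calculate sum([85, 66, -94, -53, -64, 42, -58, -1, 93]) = 85 + 66 + (-94) + (-53) + (-64) + 42 + (-58) + (-1) + 93
= 16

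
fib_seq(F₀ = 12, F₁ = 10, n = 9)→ [12, 10, 22, 32, 54, 86, 140, 226, 366]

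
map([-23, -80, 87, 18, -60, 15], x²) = (-23)²=529, (-80)²=6400, (87)²=7569, (18)²=324, (-60)²=3600, (15)²=225
= [529, 6400, 7569, 324, 3600, 225]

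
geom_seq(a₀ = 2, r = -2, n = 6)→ [2, -4, 8, -16, 32, -64]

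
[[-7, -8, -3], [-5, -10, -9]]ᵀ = [[-7, -5], [-8, -10], [-3, -9]]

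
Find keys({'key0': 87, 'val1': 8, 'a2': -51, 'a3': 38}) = ['key0', 'val1', 'a2', 'a3']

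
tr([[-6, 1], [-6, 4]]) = -2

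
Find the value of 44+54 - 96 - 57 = -55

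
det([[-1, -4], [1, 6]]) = (-1)*(6) - (-4)*(1)
= -2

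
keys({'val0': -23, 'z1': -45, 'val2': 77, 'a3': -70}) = ['val0', 'z1', 'val2', 'a3']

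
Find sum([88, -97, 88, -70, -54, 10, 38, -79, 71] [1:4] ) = -79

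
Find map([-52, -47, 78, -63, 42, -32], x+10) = [-42, -37, 88, -53, 52, -22]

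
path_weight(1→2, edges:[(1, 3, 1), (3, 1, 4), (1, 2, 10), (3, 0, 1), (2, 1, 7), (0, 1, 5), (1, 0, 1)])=10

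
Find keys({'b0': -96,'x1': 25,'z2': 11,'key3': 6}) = ['b0', 'x1', 'z2', 'key3']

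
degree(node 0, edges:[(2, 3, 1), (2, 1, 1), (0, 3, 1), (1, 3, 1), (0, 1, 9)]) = 2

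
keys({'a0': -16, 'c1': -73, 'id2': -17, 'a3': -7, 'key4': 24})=['a0', 'c1', 'id2', 'a3', 'key4']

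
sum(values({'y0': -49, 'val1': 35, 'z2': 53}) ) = (-49) + 35 + 53
= 39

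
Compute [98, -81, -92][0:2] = [98, -81]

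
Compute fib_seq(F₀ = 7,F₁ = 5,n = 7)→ [7, 5, 12, 17, 29, 46, 75]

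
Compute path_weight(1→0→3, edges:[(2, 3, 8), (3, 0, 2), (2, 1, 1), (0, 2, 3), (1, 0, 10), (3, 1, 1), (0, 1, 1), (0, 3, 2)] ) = 12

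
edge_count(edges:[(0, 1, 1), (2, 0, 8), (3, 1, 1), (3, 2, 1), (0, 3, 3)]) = 5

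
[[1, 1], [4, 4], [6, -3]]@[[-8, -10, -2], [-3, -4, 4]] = C[0][0] = (1)*(-8) + (1)*(-3) = -11
C[0][1] = (1)*(-10) + (1)*(-4) = -14
C[0][2] = (1)*(-2) + (1)*(4) = 2
C[1][0] = (4)*(-8) + (4)*(-3) = -44
C[1][1] = (4)*(-10) + (4)*(-4) = -56
C[1][2] = (4)*(-2) + (4)*(4) = 8
... (3 more cells)
= [[-11, -14, 2], [-44, -56, 8], [-39, -48, -24]]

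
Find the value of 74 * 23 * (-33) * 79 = -4437114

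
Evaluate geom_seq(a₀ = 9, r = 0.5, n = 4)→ [9.0, 4.5, 2.25, 1.125]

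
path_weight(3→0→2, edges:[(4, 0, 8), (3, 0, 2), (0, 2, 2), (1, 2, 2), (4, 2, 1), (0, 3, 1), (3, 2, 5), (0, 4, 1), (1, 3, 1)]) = w(3→0)=2 + w(0→2)=2
= 4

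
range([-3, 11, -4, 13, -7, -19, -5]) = 32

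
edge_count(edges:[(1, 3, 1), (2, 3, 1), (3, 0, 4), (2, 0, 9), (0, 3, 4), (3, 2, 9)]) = 6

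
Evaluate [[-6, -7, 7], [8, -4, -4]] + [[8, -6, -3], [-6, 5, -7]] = [[2, -13, 4], [2, 1, -11]]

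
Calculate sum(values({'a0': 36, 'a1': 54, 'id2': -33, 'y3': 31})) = 88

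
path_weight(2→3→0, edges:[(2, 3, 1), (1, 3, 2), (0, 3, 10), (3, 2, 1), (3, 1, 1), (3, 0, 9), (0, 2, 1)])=10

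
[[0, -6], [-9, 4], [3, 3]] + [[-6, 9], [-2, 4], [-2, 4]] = [[-6, 3], [-11, 8], [1, 7]]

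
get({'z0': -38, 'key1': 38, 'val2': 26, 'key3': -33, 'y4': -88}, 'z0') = -38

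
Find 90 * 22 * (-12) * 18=-427680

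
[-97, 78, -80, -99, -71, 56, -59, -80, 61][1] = 78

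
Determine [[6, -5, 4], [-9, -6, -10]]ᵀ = [[6, -9], [-5, -6], [4, -10]]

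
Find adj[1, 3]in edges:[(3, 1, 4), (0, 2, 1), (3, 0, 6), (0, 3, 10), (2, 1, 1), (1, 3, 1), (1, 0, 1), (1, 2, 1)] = 1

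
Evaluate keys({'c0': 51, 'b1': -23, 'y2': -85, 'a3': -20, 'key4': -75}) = ['c0', 'b1', 'y2', 'a3', 'key4']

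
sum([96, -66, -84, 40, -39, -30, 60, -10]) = 96 + (-66) + (-84) + 40 + (-39) + (-30) + 60 + (-10)
= -33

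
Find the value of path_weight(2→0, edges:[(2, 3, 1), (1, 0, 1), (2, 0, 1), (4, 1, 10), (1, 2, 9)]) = w(2→0)=1
= 1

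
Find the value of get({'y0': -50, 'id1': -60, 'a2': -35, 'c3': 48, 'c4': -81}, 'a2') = -35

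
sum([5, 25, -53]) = -23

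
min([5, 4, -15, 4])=-15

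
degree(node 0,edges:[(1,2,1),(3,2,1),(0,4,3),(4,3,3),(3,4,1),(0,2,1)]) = incident: (0,4), (0,2)
= 2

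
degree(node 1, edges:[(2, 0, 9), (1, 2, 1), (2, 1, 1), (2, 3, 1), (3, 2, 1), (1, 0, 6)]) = 3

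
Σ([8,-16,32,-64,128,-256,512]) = 344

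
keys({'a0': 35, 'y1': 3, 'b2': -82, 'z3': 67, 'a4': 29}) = ['a0', 'y1', 'b2', 'z3', 'a4']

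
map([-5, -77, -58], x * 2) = -5*2=-10, -77*2=-154, -58*2=-116
= [-10, -154, -116]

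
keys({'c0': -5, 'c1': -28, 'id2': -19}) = ['c0', 'c1', 'id2']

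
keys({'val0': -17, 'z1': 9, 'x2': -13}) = ['val0', 'z1', 'x2']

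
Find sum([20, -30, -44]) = 20 + (-30) + (-44)
= -54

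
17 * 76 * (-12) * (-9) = 139536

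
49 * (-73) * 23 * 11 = -904981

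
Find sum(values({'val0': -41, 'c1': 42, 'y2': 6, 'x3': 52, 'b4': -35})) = 24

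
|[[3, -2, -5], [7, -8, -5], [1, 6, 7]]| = -220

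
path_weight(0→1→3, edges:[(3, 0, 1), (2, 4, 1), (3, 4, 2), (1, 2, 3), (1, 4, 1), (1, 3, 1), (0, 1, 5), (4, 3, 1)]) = w(0→1)=5 + w(1→3)=1
= 6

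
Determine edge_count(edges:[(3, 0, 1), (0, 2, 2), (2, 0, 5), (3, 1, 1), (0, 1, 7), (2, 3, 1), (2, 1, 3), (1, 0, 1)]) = 8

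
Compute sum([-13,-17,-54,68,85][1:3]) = slice → [-17, -54]
(-17) + (-54)
= -71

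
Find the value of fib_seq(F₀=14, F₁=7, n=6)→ [14, 7, 21, 28, 49, 77]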